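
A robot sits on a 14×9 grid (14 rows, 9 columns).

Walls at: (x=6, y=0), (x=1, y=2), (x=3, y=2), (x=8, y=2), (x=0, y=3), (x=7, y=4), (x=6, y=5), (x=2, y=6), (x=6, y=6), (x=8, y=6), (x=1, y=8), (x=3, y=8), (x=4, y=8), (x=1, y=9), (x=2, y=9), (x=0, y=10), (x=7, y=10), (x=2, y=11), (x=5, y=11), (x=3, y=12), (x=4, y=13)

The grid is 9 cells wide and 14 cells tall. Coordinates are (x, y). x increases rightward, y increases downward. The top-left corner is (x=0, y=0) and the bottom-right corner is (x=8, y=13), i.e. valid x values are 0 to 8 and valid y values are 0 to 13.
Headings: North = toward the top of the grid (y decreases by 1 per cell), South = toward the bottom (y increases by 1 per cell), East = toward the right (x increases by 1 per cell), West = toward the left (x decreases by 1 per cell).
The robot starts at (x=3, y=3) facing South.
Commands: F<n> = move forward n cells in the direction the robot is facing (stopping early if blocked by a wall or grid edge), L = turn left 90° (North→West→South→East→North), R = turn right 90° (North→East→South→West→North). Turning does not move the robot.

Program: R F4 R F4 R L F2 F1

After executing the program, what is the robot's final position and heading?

Answer: Final position: (x=1, y=3), facing North

Derivation:
Start: (x=3, y=3), facing South
  R: turn right, now facing West
  F4: move forward 2/4 (blocked), now at (x=1, y=3)
  R: turn right, now facing North
  F4: move forward 0/4 (blocked), now at (x=1, y=3)
  R: turn right, now facing East
  L: turn left, now facing North
  F2: move forward 0/2 (blocked), now at (x=1, y=3)
  F1: move forward 0/1 (blocked), now at (x=1, y=3)
Final: (x=1, y=3), facing North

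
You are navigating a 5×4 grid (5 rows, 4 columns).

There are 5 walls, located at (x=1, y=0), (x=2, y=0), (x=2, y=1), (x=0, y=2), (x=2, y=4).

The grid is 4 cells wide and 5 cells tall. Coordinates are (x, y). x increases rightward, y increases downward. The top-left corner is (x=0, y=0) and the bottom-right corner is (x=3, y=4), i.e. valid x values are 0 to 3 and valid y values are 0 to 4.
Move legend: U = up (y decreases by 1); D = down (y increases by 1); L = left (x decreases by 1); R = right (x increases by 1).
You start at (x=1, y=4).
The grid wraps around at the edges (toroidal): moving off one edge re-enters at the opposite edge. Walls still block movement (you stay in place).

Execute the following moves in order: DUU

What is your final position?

Answer: Final position: (x=1, y=2)

Derivation:
Start: (x=1, y=4)
  D (down): blocked, stay at (x=1, y=4)
  U (up): (x=1, y=4) -> (x=1, y=3)
  U (up): (x=1, y=3) -> (x=1, y=2)
Final: (x=1, y=2)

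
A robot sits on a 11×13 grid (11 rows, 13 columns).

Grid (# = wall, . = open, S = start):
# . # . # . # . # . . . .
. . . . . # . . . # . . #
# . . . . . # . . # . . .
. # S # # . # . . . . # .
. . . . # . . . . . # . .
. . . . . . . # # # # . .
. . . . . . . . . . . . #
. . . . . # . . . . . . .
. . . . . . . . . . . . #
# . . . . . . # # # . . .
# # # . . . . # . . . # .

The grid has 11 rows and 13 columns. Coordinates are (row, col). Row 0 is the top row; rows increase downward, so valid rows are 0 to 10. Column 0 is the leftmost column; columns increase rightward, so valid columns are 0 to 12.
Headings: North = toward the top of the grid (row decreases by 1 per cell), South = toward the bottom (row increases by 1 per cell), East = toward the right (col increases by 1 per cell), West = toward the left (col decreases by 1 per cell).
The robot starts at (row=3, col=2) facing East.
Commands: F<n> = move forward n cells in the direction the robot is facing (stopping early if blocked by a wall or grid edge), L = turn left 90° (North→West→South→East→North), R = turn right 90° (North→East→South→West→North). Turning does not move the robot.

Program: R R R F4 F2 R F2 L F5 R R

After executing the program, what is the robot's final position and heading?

Start: (row=3, col=2), facing East
  R: turn right, now facing South
  R: turn right, now facing West
  R: turn right, now facing North
  F4: move forward 2/4 (blocked), now at (row=1, col=2)
  F2: move forward 0/2 (blocked), now at (row=1, col=2)
  R: turn right, now facing East
  F2: move forward 2, now at (row=1, col=4)
  L: turn left, now facing North
  F5: move forward 0/5 (blocked), now at (row=1, col=4)
  R: turn right, now facing East
  R: turn right, now facing South
Final: (row=1, col=4), facing South

Answer: Final position: (row=1, col=4), facing South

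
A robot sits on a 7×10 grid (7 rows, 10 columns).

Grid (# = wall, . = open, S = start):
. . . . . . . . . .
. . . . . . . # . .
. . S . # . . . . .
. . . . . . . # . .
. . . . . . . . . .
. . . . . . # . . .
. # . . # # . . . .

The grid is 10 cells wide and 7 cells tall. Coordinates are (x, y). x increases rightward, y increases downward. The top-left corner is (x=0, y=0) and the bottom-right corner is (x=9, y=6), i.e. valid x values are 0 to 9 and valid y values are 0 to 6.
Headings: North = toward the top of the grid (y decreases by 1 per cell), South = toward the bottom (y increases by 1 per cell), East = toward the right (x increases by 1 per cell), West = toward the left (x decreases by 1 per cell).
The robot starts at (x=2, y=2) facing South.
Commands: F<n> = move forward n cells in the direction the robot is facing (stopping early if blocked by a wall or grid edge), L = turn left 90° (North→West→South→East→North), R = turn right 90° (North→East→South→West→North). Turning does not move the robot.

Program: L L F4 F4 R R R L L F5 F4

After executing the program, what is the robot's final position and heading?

Answer: Final position: (x=9, y=0), facing East

Derivation:
Start: (x=2, y=2), facing South
  L: turn left, now facing East
  L: turn left, now facing North
  F4: move forward 2/4 (blocked), now at (x=2, y=0)
  F4: move forward 0/4 (blocked), now at (x=2, y=0)
  R: turn right, now facing East
  R: turn right, now facing South
  R: turn right, now facing West
  L: turn left, now facing South
  L: turn left, now facing East
  F5: move forward 5, now at (x=7, y=0)
  F4: move forward 2/4 (blocked), now at (x=9, y=0)
Final: (x=9, y=0), facing East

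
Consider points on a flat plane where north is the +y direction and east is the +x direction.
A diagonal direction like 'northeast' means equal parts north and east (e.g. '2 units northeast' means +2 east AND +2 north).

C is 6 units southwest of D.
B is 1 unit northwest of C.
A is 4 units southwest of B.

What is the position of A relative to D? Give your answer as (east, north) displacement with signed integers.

Place D at the origin (east=0, north=0).
  C is 6 units southwest of D: delta (east=-6, north=-6); C at (east=-6, north=-6).
  B is 1 unit northwest of C: delta (east=-1, north=+1); B at (east=-7, north=-5).
  A is 4 units southwest of B: delta (east=-4, north=-4); A at (east=-11, north=-9).
Therefore A relative to D: (east=-11, north=-9).

Answer: A is at (east=-11, north=-9) relative to D.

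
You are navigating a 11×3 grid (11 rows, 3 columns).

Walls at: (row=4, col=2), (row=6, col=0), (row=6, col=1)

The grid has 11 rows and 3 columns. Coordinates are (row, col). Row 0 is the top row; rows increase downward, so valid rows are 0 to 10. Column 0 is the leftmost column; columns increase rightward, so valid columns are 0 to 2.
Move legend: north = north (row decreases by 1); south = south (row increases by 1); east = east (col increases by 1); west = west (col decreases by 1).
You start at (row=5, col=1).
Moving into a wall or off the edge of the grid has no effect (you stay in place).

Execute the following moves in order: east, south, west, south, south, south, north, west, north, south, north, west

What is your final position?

Start: (row=5, col=1)
  east (east): (row=5, col=1) -> (row=5, col=2)
  south (south): (row=5, col=2) -> (row=6, col=2)
  west (west): blocked, stay at (row=6, col=2)
  south (south): (row=6, col=2) -> (row=7, col=2)
  south (south): (row=7, col=2) -> (row=8, col=2)
  south (south): (row=8, col=2) -> (row=9, col=2)
  north (north): (row=9, col=2) -> (row=8, col=2)
  west (west): (row=8, col=2) -> (row=8, col=1)
  north (north): (row=8, col=1) -> (row=7, col=1)
  south (south): (row=7, col=1) -> (row=8, col=1)
  north (north): (row=8, col=1) -> (row=7, col=1)
  west (west): (row=7, col=1) -> (row=7, col=0)
Final: (row=7, col=0)

Answer: Final position: (row=7, col=0)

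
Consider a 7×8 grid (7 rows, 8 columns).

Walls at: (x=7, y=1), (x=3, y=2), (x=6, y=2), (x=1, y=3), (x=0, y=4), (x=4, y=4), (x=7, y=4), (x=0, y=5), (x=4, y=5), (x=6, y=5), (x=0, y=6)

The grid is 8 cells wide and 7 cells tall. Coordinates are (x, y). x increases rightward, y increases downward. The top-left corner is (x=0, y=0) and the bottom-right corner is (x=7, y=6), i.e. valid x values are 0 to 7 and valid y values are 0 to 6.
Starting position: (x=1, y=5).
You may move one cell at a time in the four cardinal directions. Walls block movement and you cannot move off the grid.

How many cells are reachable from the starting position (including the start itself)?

BFS flood-fill from (x=1, y=5):
  Distance 0: (x=1, y=5)
  Distance 1: (x=1, y=4), (x=2, y=5), (x=1, y=6)
  Distance 2: (x=2, y=4), (x=3, y=5), (x=2, y=6)
  Distance 3: (x=2, y=3), (x=3, y=4), (x=3, y=6)
  Distance 4: (x=2, y=2), (x=3, y=3), (x=4, y=6)
  Distance 5: (x=2, y=1), (x=1, y=2), (x=4, y=3), (x=5, y=6)
  Distance 6: (x=2, y=0), (x=1, y=1), (x=3, y=1), (x=0, y=2), (x=4, y=2), (x=5, y=3), (x=5, y=5), (x=6, y=6)
  Distance 7: (x=1, y=0), (x=3, y=0), (x=0, y=1), (x=4, y=1), (x=5, y=2), (x=0, y=3), (x=6, y=3), (x=5, y=4), (x=7, y=6)
  Distance 8: (x=0, y=0), (x=4, y=0), (x=5, y=1), (x=7, y=3), (x=6, y=4), (x=7, y=5)
  Distance 9: (x=5, y=0), (x=6, y=1), (x=7, y=2)
  Distance 10: (x=6, y=0)
  Distance 11: (x=7, y=0)
Total reachable: 45 (grid has 45 open cells total)

Answer: Reachable cells: 45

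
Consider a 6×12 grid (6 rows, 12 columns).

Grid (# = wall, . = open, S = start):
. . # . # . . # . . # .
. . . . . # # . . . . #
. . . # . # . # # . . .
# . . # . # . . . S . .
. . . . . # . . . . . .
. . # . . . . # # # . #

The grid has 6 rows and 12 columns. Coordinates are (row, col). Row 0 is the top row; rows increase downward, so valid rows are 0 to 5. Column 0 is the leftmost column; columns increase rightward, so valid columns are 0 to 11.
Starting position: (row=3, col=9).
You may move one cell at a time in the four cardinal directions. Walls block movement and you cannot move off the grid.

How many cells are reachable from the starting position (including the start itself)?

Answer: Reachable cells: 49

Derivation:
BFS flood-fill from (row=3, col=9):
  Distance 0: (row=3, col=9)
  Distance 1: (row=2, col=9), (row=3, col=8), (row=3, col=10), (row=4, col=9)
  Distance 2: (row=1, col=9), (row=2, col=10), (row=3, col=7), (row=3, col=11), (row=4, col=8), (row=4, col=10)
  Distance 3: (row=0, col=9), (row=1, col=8), (row=1, col=10), (row=2, col=11), (row=3, col=6), (row=4, col=7), (row=4, col=11), (row=5, col=10)
  Distance 4: (row=0, col=8), (row=1, col=7), (row=2, col=6), (row=4, col=6)
  Distance 5: (row=5, col=6)
  Distance 6: (row=5, col=5)
  Distance 7: (row=5, col=4)
  Distance 8: (row=4, col=4), (row=5, col=3)
  Distance 9: (row=3, col=4), (row=4, col=3)
  Distance 10: (row=2, col=4), (row=4, col=2)
  Distance 11: (row=1, col=4), (row=3, col=2), (row=4, col=1)
  Distance 12: (row=1, col=3), (row=2, col=2), (row=3, col=1), (row=4, col=0), (row=5, col=1)
  Distance 13: (row=0, col=3), (row=1, col=2), (row=2, col=1), (row=5, col=0)
  Distance 14: (row=1, col=1), (row=2, col=0)
  Distance 15: (row=0, col=1), (row=1, col=0)
  Distance 16: (row=0, col=0)
Total reachable: 49 (grid has 52 open cells total)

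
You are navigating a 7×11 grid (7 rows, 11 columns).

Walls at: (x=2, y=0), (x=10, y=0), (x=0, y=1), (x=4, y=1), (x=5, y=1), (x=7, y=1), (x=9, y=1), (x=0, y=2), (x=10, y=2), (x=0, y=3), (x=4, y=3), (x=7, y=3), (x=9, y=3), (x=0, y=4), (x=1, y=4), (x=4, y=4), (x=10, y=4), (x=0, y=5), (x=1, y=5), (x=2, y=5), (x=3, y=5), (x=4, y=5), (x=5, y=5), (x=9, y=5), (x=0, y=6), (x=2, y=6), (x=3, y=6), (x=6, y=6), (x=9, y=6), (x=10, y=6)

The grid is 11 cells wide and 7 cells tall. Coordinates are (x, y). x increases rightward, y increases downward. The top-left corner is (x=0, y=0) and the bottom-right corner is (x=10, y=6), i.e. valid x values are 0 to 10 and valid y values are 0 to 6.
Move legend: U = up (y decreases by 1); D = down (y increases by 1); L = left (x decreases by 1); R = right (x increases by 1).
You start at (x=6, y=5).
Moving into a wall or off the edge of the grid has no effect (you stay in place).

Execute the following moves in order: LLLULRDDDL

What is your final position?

Answer: Final position: (x=6, y=5)

Derivation:
Start: (x=6, y=5)
  [×3]L (left): blocked, stay at (x=6, y=5)
  U (up): (x=6, y=5) -> (x=6, y=4)
  L (left): (x=6, y=4) -> (x=5, y=4)
  R (right): (x=5, y=4) -> (x=6, y=4)
  D (down): (x=6, y=4) -> (x=6, y=5)
  D (down): blocked, stay at (x=6, y=5)
  D (down): blocked, stay at (x=6, y=5)
  L (left): blocked, stay at (x=6, y=5)
Final: (x=6, y=5)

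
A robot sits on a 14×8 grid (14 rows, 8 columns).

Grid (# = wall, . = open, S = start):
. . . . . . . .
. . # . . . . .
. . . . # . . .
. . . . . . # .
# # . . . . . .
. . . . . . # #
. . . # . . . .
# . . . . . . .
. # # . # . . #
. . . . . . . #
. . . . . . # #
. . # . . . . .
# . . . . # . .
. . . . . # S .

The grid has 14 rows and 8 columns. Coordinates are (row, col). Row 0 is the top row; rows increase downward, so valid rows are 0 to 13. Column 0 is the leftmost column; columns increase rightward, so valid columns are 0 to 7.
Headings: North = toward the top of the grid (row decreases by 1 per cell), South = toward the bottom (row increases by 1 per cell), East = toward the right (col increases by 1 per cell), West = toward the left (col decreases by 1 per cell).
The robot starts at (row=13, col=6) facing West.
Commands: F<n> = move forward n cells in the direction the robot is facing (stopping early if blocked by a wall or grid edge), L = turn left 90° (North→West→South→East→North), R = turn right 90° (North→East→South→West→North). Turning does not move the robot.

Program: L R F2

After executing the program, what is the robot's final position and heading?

Start: (row=13, col=6), facing West
  L: turn left, now facing South
  R: turn right, now facing West
  F2: move forward 0/2 (blocked), now at (row=13, col=6)
Final: (row=13, col=6), facing West

Answer: Final position: (row=13, col=6), facing West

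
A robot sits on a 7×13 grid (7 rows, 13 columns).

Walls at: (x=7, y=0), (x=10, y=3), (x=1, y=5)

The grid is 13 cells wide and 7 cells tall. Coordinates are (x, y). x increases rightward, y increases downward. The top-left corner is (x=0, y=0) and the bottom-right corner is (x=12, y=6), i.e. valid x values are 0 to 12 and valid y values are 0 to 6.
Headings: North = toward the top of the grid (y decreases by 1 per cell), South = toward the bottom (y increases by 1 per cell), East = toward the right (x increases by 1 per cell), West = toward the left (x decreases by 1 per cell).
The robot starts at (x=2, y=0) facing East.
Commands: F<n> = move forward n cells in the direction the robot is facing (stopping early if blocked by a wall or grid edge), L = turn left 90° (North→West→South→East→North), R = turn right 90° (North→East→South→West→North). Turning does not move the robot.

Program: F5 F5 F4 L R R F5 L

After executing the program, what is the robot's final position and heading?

Start: (x=2, y=0), facing East
  F5: move forward 4/5 (blocked), now at (x=6, y=0)
  F5: move forward 0/5 (blocked), now at (x=6, y=0)
  F4: move forward 0/4 (blocked), now at (x=6, y=0)
  L: turn left, now facing North
  R: turn right, now facing East
  R: turn right, now facing South
  F5: move forward 5, now at (x=6, y=5)
  L: turn left, now facing East
Final: (x=6, y=5), facing East

Answer: Final position: (x=6, y=5), facing East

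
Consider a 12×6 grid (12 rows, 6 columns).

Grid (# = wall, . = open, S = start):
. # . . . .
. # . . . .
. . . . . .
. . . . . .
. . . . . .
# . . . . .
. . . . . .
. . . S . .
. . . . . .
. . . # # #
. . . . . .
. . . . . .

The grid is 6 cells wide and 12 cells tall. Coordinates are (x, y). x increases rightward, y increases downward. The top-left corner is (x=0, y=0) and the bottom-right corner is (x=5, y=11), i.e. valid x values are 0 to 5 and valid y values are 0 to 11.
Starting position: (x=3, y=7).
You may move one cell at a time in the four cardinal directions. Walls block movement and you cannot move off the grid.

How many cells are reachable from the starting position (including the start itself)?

Answer: Reachable cells: 66

Derivation:
BFS flood-fill from (x=3, y=7):
  Distance 0: (x=3, y=7)
  Distance 1: (x=3, y=6), (x=2, y=7), (x=4, y=7), (x=3, y=8)
  Distance 2: (x=3, y=5), (x=2, y=6), (x=4, y=6), (x=1, y=7), (x=5, y=7), (x=2, y=8), (x=4, y=8)
  Distance 3: (x=3, y=4), (x=2, y=5), (x=4, y=5), (x=1, y=6), (x=5, y=6), (x=0, y=7), (x=1, y=8), (x=5, y=8), (x=2, y=9)
  Distance 4: (x=3, y=3), (x=2, y=4), (x=4, y=4), (x=1, y=5), (x=5, y=5), (x=0, y=6), (x=0, y=8), (x=1, y=9), (x=2, y=10)
  Distance 5: (x=3, y=2), (x=2, y=3), (x=4, y=3), (x=1, y=4), (x=5, y=4), (x=0, y=9), (x=1, y=10), (x=3, y=10), (x=2, y=11)
  Distance 6: (x=3, y=1), (x=2, y=2), (x=4, y=2), (x=1, y=3), (x=5, y=3), (x=0, y=4), (x=0, y=10), (x=4, y=10), (x=1, y=11), (x=3, y=11)
  Distance 7: (x=3, y=0), (x=2, y=1), (x=4, y=1), (x=1, y=2), (x=5, y=2), (x=0, y=3), (x=5, y=10), (x=0, y=11), (x=4, y=11)
  Distance 8: (x=2, y=0), (x=4, y=0), (x=5, y=1), (x=0, y=2), (x=5, y=11)
  Distance 9: (x=5, y=0), (x=0, y=1)
  Distance 10: (x=0, y=0)
Total reachable: 66 (grid has 66 open cells total)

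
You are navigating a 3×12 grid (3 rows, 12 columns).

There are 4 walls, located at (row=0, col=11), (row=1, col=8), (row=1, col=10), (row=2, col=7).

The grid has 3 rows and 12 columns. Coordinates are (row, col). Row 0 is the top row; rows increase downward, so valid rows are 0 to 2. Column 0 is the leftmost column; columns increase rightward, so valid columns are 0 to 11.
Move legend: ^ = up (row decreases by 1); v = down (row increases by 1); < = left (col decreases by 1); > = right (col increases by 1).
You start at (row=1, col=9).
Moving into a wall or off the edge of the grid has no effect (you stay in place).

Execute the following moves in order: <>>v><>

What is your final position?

Start: (row=1, col=9)
  < (left): blocked, stay at (row=1, col=9)
  > (right): blocked, stay at (row=1, col=9)
  > (right): blocked, stay at (row=1, col=9)
  v (down): (row=1, col=9) -> (row=2, col=9)
  > (right): (row=2, col=9) -> (row=2, col=10)
  < (left): (row=2, col=10) -> (row=2, col=9)
  > (right): (row=2, col=9) -> (row=2, col=10)
Final: (row=2, col=10)

Answer: Final position: (row=2, col=10)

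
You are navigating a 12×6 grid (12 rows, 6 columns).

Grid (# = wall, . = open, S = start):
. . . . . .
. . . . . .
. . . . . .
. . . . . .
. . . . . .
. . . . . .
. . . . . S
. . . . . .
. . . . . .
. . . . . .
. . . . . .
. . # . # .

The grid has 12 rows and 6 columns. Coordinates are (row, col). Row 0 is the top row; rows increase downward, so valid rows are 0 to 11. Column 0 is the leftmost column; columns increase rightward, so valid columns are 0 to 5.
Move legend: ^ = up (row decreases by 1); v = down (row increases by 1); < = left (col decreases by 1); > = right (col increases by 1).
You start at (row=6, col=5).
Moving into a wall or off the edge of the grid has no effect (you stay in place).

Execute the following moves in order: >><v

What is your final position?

Start: (row=6, col=5)
  > (right): blocked, stay at (row=6, col=5)
  > (right): blocked, stay at (row=6, col=5)
  < (left): (row=6, col=5) -> (row=6, col=4)
  v (down): (row=6, col=4) -> (row=7, col=4)
Final: (row=7, col=4)

Answer: Final position: (row=7, col=4)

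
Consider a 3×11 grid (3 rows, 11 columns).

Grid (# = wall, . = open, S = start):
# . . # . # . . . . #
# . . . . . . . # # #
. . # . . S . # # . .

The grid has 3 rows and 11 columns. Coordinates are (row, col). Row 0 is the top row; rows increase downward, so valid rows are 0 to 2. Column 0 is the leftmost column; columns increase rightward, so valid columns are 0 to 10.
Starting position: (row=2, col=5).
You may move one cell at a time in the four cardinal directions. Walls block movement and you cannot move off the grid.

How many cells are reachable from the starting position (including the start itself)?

Answer: Reachable cells: 20

Derivation:
BFS flood-fill from (row=2, col=5):
  Distance 0: (row=2, col=5)
  Distance 1: (row=1, col=5), (row=2, col=4), (row=2, col=6)
  Distance 2: (row=1, col=4), (row=1, col=6), (row=2, col=3)
  Distance 3: (row=0, col=4), (row=0, col=6), (row=1, col=3), (row=1, col=7)
  Distance 4: (row=0, col=7), (row=1, col=2)
  Distance 5: (row=0, col=2), (row=0, col=8), (row=1, col=1)
  Distance 6: (row=0, col=1), (row=0, col=9), (row=2, col=1)
  Distance 7: (row=2, col=0)
Total reachable: 20 (grid has 22 open cells total)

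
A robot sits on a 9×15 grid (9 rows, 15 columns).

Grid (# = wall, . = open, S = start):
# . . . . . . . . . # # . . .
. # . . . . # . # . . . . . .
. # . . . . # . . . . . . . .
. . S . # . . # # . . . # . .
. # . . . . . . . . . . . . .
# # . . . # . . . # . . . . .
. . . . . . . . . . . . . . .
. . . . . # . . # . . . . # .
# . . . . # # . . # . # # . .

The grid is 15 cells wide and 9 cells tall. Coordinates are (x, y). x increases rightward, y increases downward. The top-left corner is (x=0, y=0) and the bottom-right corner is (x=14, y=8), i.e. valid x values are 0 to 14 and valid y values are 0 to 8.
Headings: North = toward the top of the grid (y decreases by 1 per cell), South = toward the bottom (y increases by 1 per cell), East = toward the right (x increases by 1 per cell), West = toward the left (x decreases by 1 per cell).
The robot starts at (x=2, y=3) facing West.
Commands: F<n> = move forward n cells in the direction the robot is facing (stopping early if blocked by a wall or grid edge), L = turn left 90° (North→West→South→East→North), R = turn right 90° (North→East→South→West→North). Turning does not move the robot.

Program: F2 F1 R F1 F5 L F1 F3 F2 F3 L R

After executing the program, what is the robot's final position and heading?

Start: (x=2, y=3), facing West
  F2: move forward 2, now at (x=0, y=3)
  F1: move forward 0/1 (blocked), now at (x=0, y=3)
  R: turn right, now facing North
  F1: move forward 1, now at (x=0, y=2)
  F5: move forward 1/5 (blocked), now at (x=0, y=1)
  L: turn left, now facing West
  F1: move forward 0/1 (blocked), now at (x=0, y=1)
  F3: move forward 0/3 (blocked), now at (x=0, y=1)
  F2: move forward 0/2 (blocked), now at (x=0, y=1)
  F3: move forward 0/3 (blocked), now at (x=0, y=1)
  L: turn left, now facing South
  R: turn right, now facing West
Final: (x=0, y=1), facing West

Answer: Final position: (x=0, y=1), facing West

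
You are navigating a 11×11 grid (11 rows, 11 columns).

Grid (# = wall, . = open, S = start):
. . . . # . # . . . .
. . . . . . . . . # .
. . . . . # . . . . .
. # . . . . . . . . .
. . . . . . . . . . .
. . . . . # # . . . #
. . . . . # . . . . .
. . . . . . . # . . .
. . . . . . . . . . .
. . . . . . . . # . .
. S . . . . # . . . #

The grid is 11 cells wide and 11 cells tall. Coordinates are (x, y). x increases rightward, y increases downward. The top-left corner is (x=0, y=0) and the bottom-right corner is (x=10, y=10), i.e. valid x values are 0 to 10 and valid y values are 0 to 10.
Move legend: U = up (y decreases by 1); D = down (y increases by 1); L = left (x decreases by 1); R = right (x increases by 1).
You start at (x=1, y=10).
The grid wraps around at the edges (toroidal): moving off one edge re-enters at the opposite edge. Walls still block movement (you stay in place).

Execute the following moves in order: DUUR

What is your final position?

Start: (x=1, y=10)
  D (down): (x=1, y=10) -> (x=1, y=0)
  U (up): (x=1, y=0) -> (x=1, y=10)
  U (up): (x=1, y=10) -> (x=1, y=9)
  R (right): (x=1, y=9) -> (x=2, y=9)
Final: (x=2, y=9)

Answer: Final position: (x=2, y=9)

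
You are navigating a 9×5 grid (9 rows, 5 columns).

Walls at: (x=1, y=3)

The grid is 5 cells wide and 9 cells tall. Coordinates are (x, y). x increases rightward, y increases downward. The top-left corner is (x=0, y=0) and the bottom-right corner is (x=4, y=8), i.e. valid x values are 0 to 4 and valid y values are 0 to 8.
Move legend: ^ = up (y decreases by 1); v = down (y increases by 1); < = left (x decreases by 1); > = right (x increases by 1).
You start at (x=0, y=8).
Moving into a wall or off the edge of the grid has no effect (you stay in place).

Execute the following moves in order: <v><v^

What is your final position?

Start: (x=0, y=8)
  < (left): blocked, stay at (x=0, y=8)
  v (down): blocked, stay at (x=0, y=8)
  > (right): (x=0, y=8) -> (x=1, y=8)
  < (left): (x=1, y=8) -> (x=0, y=8)
  v (down): blocked, stay at (x=0, y=8)
  ^ (up): (x=0, y=8) -> (x=0, y=7)
Final: (x=0, y=7)

Answer: Final position: (x=0, y=7)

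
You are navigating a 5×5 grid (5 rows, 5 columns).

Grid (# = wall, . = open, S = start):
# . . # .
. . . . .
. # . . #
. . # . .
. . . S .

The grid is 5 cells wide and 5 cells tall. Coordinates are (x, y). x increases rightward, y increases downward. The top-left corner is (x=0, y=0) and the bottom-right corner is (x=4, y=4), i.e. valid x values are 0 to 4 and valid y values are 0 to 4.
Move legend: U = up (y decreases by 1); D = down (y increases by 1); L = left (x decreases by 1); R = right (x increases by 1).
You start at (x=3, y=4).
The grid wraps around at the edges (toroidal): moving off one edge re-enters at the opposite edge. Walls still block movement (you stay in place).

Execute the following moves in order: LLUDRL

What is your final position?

Start: (x=3, y=4)
  L (left): (x=3, y=4) -> (x=2, y=4)
  L (left): (x=2, y=4) -> (x=1, y=4)
  U (up): (x=1, y=4) -> (x=1, y=3)
  D (down): (x=1, y=3) -> (x=1, y=4)
  R (right): (x=1, y=4) -> (x=2, y=4)
  L (left): (x=2, y=4) -> (x=1, y=4)
Final: (x=1, y=4)

Answer: Final position: (x=1, y=4)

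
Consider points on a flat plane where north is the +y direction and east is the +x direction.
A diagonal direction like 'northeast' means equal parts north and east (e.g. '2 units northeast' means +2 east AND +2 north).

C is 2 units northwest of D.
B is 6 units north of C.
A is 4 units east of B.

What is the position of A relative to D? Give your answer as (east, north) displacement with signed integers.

Answer: A is at (east=2, north=8) relative to D.

Derivation:
Place D at the origin (east=0, north=0).
  C is 2 units northwest of D: delta (east=-2, north=+2); C at (east=-2, north=2).
  B is 6 units north of C: delta (east=+0, north=+6); B at (east=-2, north=8).
  A is 4 units east of B: delta (east=+4, north=+0); A at (east=2, north=8).
Therefore A relative to D: (east=2, north=8).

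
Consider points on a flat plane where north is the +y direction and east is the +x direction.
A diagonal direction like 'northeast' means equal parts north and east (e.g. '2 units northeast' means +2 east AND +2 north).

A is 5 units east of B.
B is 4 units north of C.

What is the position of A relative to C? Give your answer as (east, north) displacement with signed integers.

Answer: A is at (east=5, north=4) relative to C.

Derivation:
Place C at the origin (east=0, north=0).
  B is 4 units north of C: delta (east=+0, north=+4); B at (east=0, north=4).
  A is 5 units east of B: delta (east=+5, north=+0); A at (east=5, north=4).
Therefore A relative to C: (east=5, north=4).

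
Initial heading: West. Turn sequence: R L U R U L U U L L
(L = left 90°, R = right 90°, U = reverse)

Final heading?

Start: West
  R (right (90° clockwise)) -> North
  L (left (90° counter-clockwise)) -> West
  U (U-turn (180°)) -> East
  R (right (90° clockwise)) -> South
  U (U-turn (180°)) -> North
  L (left (90° counter-clockwise)) -> West
  U (U-turn (180°)) -> East
  U (U-turn (180°)) -> West
  L (left (90° counter-clockwise)) -> South
  L (left (90° counter-clockwise)) -> East
Final: East

Answer: Final heading: East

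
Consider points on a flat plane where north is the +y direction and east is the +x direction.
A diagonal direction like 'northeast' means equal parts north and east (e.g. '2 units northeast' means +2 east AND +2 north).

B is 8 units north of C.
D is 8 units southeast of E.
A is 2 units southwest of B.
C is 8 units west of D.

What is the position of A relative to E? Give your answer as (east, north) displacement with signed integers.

Answer: A is at (east=-2, north=-2) relative to E.

Derivation:
Place E at the origin (east=0, north=0).
  D is 8 units southeast of E: delta (east=+8, north=-8); D at (east=8, north=-8).
  C is 8 units west of D: delta (east=-8, north=+0); C at (east=0, north=-8).
  B is 8 units north of C: delta (east=+0, north=+8); B at (east=0, north=0).
  A is 2 units southwest of B: delta (east=-2, north=-2); A at (east=-2, north=-2).
Therefore A relative to E: (east=-2, north=-2).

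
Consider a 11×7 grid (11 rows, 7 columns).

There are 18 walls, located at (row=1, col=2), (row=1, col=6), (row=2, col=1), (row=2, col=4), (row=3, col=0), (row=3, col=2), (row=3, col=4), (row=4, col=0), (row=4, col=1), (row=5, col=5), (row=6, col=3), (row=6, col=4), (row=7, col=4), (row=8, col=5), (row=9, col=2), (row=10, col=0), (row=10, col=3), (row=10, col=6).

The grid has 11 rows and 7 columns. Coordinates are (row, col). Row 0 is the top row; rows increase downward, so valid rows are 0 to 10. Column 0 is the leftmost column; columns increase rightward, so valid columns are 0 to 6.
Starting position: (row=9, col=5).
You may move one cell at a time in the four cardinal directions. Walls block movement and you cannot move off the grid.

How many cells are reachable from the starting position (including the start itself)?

BFS flood-fill from (row=9, col=5):
  Distance 0: (row=9, col=5)
  Distance 1: (row=9, col=4), (row=9, col=6), (row=10, col=5)
  Distance 2: (row=8, col=4), (row=8, col=6), (row=9, col=3), (row=10, col=4)
  Distance 3: (row=7, col=6), (row=8, col=3)
  Distance 4: (row=6, col=6), (row=7, col=3), (row=7, col=5), (row=8, col=2)
  Distance 5: (row=5, col=6), (row=6, col=5), (row=7, col=2), (row=8, col=1)
  Distance 6: (row=4, col=6), (row=6, col=2), (row=7, col=1), (row=8, col=0), (row=9, col=1)
  Distance 7: (row=3, col=6), (row=4, col=5), (row=5, col=2), (row=6, col=1), (row=7, col=0), (row=9, col=0), (row=10, col=1)
  Distance 8: (row=2, col=6), (row=3, col=5), (row=4, col=2), (row=4, col=4), (row=5, col=1), (row=5, col=3), (row=6, col=0), (row=10, col=2)
  Distance 9: (row=2, col=5), (row=4, col=3), (row=5, col=0), (row=5, col=4)
  Distance 10: (row=1, col=5), (row=3, col=3)
  Distance 11: (row=0, col=5), (row=1, col=4), (row=2, col=3)
  Distance 12: (row=0, col=4), (row=0, col=6), (row=1, col=3), (row=2, col=2)
  Distance 13: (row=0, col=3)
  Distance 14: (row=0, col=2)
  Distance 15: (row=0, col=1)
  Distance 16: (row=0, col=0), (row=1, col=1)
  Distance 17: (row=1, col=0)
  Distance 18: (row=2, col=0)
Total reachable: 58 (grid has 59 open cells total)

Answer: Reachable cells: 58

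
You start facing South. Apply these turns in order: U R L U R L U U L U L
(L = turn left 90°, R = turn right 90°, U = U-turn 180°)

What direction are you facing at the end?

Answer: Final heading: South

Derivation:
Start: South
  U (U-turn (180°)) -> North
  R (right (90° clockwise)) -> East
  L (left (90° counter-clockwise)) -> North
  U (U-turn (180°)) -> South
  R (right (90° clockwise)) -> West
  L (left (90° counter-clockwise)) -> South
  U (U-turn (180°)) -> North
  U (U-turn (180°)) -> South
  L (left (90° counter-clockwise)) -> East
  U (U-turn (180°)) -> West
  L (left (90° counter-clockwise)) -> South
Final: South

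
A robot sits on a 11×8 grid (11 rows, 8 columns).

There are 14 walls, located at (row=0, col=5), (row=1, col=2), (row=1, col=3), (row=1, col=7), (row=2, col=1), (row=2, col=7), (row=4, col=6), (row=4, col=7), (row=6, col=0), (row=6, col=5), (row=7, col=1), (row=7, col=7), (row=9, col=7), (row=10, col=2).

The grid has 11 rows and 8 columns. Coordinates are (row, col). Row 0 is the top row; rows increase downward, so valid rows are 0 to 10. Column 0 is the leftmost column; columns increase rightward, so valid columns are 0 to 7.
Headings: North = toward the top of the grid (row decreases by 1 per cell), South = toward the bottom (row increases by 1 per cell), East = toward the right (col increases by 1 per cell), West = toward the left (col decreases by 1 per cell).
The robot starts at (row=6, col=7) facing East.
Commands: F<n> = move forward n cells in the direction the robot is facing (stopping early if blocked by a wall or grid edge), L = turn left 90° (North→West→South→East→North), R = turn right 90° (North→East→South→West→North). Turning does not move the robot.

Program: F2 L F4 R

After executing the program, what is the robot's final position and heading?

Start: (row=6, col=7), facing East
  F2: move forward 0/2 (blocked), now at (row=6, col=7)
  L: turn left, now facing North
  F4: move forward 1/4 (blocked), now at (row=5, col=7)
  R: turn right, now facing East
Final: (row=5, col=7), facing East

Answer: Final position: (row=5, col=7), facing East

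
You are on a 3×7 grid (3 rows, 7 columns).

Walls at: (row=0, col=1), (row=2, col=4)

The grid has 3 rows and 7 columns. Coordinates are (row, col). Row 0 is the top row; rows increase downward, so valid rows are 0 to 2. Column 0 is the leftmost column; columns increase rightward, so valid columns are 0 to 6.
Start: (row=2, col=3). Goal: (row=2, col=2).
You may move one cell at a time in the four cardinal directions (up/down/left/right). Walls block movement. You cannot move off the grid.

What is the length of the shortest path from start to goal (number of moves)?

Answer: Shortest path length: 1

Derivation:
BFS from (row=2, col=3) until reaching (row=2, col=2):
  Distance 0: (row=2, col=3)
  Distance 1: (row=1, col=3), (row=2, col=2)  <- goal reached here
One shortest path (1 moves): (row=2, col=3) -> (row=2, col=2)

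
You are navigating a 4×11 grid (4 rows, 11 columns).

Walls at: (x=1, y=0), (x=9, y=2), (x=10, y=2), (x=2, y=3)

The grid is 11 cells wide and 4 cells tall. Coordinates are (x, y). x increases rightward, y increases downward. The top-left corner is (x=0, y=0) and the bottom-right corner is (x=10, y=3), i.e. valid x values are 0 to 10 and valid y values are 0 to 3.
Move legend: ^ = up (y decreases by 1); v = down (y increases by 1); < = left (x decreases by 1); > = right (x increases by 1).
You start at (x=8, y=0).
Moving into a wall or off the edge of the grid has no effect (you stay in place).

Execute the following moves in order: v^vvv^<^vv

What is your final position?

Answer: Final position: (x=7, y=3)

Derivation:
Start: (x=8, y=0)
  v (down): (x=8, y=0) -> (x=8, y=1)
  ^ (up): (x=8, y=1) -> (x=8, y=0)
  v (down): (x=8, y=0) -> (x=8, y=1)
  v (down): (x=8, y=1) -> (x=8, y=2)
  v (down): (x=8, y=2) -> (x=8, y=3)
  ^ (up): (x=8, y=3) -> (x=8, y=2)
  < (left): (x=8, y=2) -> (x=7, y=2)
  ^ (up): (x=7, y=2) -> (x=7, y=1)
  v (down): (x=7, y=1) -> (x=7, y=2)
  v (down): (x=7, y=2) -> (x=7, y=3)
Final: (x=7, y=3)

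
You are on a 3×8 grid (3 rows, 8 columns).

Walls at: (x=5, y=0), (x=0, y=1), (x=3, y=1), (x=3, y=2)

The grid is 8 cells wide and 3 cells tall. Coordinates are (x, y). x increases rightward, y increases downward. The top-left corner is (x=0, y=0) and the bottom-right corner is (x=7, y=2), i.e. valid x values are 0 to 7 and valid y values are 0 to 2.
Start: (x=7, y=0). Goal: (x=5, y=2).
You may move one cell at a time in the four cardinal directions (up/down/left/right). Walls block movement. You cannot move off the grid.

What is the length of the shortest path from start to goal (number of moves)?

BFS from (x=7, y=0) until reaching (x=5, y=2):
  Distance 0: (x=7, y=0)
  Distance 1: (x=6, y=0), (x=7, y=1)
  Distance 2: (x=6, y=1), (x=7, y=2)
  Distance 3: (x=5, y=1), (x=6, y=2)
  Distance 4: (x=4, y=1), (x=5, y=2)  <- goal reached here
One shortest path (4 moves): (x=7, y=0) -> (x=6, y=0) -> (x=6, y=1) -> (x=5, y=1) -> (x=5, y=2)

Answer: Shortest path length: 4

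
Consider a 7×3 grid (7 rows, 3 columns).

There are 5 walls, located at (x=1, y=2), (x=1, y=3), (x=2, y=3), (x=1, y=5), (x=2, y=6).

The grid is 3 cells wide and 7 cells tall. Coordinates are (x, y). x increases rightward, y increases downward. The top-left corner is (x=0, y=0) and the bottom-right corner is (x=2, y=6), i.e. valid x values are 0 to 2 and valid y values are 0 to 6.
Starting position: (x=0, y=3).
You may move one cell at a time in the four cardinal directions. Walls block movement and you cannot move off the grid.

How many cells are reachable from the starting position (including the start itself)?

Answer: Reachable cells: 16

Derivation:
BFS flood-fill from (x=0, y=3):
  Distance 0: (x=0, y=3)
  Distance 1: (x=0, y=2), (x=0, y=4)
  Distance 2: (x=0, y=1), (x=1, y=4), (x=0, y=5)
  Distance 3: (x=0, y=0), (x=1, y=1), (x=2, y=4), (x=0, y=6)
  Distance 4: (x=1, y=0), (x=2, y=1), (x=2, y=5), (x=1, y=6)
  Distance 5: (x=2, y=0), (x=2, y=2)
Total reachable: 16 (grid has 16 open cells total)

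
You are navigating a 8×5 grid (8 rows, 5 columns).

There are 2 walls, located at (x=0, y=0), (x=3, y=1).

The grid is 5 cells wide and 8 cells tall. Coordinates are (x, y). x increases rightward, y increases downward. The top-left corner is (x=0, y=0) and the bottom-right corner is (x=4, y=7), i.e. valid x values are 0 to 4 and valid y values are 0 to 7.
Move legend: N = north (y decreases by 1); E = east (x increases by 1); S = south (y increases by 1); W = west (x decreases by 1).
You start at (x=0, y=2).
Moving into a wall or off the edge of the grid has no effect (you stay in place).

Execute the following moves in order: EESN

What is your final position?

Answer: Final position: (x=2, y=2)

Derivation:
Start: (x=0, y=2)
  E (east): (x=0, y=2) -> (x=1, y=2)
  E (east): (x=1, y=2) -> (x=2, y=2)
  S (south): (x=2, y=2) -> (x=2, y=3)
  N (north): (x=2, y=3) -> (x=2, y=2)
Final: (x=2, y=2)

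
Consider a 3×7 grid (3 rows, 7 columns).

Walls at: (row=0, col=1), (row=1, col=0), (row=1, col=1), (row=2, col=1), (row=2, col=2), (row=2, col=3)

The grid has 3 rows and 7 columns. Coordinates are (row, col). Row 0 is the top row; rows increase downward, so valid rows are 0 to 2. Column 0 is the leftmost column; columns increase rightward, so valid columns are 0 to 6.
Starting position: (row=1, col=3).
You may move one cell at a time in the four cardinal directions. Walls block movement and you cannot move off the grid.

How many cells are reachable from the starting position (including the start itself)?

Answer: Reachable cells: 13

Derivation:
BFS flood-fill from (row=1, col=3):
  Distance 0: (row=1, col=3)
  Distance 1: (row=0, col=3), (row=1, col=2), (row=1, col=4)
  Distance 2: (row=0, col=2), (row=0, col=4), (row=1, col=5), (row=2, col=4)
  Distance 3: (row=0, col=5), (row=1, col=6), (row=2, col=5)
  Distance 4: (row=0, col=6), (row=2, col=6)
Total reachable: 13 (grid has 15 open cells total)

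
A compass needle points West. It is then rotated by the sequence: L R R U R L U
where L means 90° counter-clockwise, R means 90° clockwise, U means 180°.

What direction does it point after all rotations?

Start: West
  L (left (90° counter-clockwise)) -> South
  R (right (90° clockwise)) -> West
  R (right (90° clockwise)) -> North
  U (U-turn (180°)) -> South
  R (right (90° clockwise)) -> West
  L (left (90° counter-clockwise)) -> South
  U (U-turn (180°)) -> North
Final: North

Answer: Final heading: North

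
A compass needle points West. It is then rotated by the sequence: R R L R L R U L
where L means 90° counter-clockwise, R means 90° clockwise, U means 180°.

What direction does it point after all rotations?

Answer: Final heading: South

Derivation:
Start: West
  R (right (90° clockwise)) -> North
  R (right (90° clockwise)) -> East
  L (left (90° counter-clockwise)) -> North
  R (right (90° clockwise)) -> East
  L (left (90° counter-clockwise)) -> North
  R (right (90° clockwise)) -> East
  U (U-turn (180°)) -> West
  L (left (90° counter-clockwise)) -> South
Final: South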